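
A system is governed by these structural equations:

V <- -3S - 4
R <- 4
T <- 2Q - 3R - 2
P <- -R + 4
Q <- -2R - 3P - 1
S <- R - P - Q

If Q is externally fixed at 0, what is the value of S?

The intervention breaks the incoming arrows to Q: Q <- -2R - 3P - 1 no longer applies, and Q = 0.
P = -R + 4  [with R=4]  = 0
S = R - P - Q  [with R=4, P=0, Q=0]  = 4

4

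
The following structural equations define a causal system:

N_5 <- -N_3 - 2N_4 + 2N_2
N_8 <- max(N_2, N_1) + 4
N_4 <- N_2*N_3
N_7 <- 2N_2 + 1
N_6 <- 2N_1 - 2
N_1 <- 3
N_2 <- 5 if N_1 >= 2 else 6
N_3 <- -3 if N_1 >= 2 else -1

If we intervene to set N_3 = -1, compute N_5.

do(N_3=-1) replaces the equation N_3 <- -3 if N_1 >= 2 else -1 with the constant N_3 = -1.
N_2 = 5 if N_1 >= 2 else 6  [with N_1=3]  = 5
N_4 = N_2*N_3  [with N_2=5, N_3=-1]  = -5
N_5 = -N_3 - 2N_4 + 2N_2  [with N_3=-1, N_4=-5, N_2=5]  = 21

21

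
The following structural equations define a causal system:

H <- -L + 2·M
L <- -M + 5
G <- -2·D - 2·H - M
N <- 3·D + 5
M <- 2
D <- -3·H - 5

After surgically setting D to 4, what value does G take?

Intervening sets D = 4 and removes its equation (D <- -3·H - 5).
L = -M + 5  [with M=2]  = 3
H = -L + 2·M  [with L=3, M=2]  = 1
G = -2·D - 2·H - M  [with D=4, H=1, M=2]  = -12

-12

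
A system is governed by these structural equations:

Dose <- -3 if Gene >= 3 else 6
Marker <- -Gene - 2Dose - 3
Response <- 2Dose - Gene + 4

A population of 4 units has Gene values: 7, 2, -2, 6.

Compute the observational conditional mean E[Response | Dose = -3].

Observing Dose=-3 restricts to units where Dose's equation naturally yields -3: Gene ∈ {7, 6}. In that subpopulation Response = -9, -8, mean -8.5.

-8.5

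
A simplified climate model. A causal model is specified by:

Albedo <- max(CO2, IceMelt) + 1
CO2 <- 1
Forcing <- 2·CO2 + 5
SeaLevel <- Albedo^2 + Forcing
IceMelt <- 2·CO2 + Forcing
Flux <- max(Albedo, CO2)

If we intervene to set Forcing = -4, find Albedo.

2

Under do(Forcing=-4), the mechanism Forcing <- 2·CO2 + 5 is discarded; Forcing is fixed at -4.
IceMelt = 2·CO2 + Forcing  [with CO2=1, Forcing=-4]  = -2
Albedo = max(CO2, IceMelt) + 1  [with CO2=1, IceMelt=-2]  = 2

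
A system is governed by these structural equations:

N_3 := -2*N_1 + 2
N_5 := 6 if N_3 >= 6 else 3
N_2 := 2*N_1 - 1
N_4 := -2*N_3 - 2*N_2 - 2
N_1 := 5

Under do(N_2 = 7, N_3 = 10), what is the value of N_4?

Setting N_2 = 7, N_3 = 10 by intervention discards those variables' equations.
N_4 = -2*N_3 - 2*N_2 - 2  [with N_3=10, N_2=7]  = -36

-36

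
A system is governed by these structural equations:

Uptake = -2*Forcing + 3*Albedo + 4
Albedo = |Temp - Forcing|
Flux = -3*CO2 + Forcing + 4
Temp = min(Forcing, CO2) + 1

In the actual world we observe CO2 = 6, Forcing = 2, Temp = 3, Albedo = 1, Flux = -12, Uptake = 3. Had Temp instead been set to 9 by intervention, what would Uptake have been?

21

The intervention breaks the incoming arrows to Temp: Temp = min(Forcing, CO2) + 1 no longer applies, and Temp = 9.
Albedo = |Temp - Forcing|  [with Temp=9, Forcing=2]  = 7
Uptake = -2*Forcing + 3*Albedo + 4  [with Forcing=2, Albedo=7]  = 21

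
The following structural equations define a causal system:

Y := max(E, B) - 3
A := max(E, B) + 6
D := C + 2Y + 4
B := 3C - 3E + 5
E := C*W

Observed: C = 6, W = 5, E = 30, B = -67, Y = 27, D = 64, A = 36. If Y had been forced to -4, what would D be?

2

The intervention breaks the incoming arrows to Y: Y := max(E, B) - 3 no longer applies, and Y = -4.
D = C + 2Y + 4  [with C=6, Y=-4]  = 2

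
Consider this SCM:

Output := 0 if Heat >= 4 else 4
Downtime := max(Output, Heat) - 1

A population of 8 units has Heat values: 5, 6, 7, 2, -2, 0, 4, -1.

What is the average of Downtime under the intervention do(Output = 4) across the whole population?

The intervention sets Output=4 in all 8 units regardless of Heat. Recomputing Downtime per unit gives 4, 5, 6, 3, 3, 3, 3, 3; average 3.75.

3.75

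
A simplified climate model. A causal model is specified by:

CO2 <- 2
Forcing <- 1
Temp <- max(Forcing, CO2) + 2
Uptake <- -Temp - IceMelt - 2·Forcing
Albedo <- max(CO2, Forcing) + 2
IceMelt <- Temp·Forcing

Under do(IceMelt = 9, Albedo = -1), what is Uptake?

The joint intervention fixes IceMelt = 9, Albedo = -1, removing each variable's own equation.
Temp = max(Forcing, CO2) + 2  [with Forcing=1, CO2=2]  = 4
Uptake = -Temp - IceMelt - 2·Forcing  [with Temp=4, IceMelt=9, Forcing=1]  = -15

-15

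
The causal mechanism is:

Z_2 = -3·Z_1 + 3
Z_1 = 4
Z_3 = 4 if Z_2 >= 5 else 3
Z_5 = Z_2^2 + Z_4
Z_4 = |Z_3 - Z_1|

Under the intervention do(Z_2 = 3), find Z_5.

do(Z_2=3) replaces the equation Z_2 = -3·Z_1 + 3 with the constant Z_2 = 3.
Z_3 = 4 if Z_2 >= 5 else 3  [with Z_2=3]  = 3
Z_4 = |Z_3 - Z_1|  [with Z_3=3, Z_1=4]  = 1
Z_5 = Z_2^2 + Z_4  [with Z_2=3, Z_4=1]  = 10

10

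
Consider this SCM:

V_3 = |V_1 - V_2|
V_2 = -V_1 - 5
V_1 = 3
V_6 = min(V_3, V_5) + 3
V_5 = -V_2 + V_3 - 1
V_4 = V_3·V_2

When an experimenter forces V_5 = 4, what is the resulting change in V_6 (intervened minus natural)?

The intervention breaks the incoming arrows to V_5: V_5 = -V_2 + V_3 - 1 no longer applies, and V_5 = 4.
V_2 = -V_1 - 5  [with V_1=3]  = -8
V_3 = |V_1 - V_2|  [with V_1=3, V_2=-8]  = 11
V_6 = min(V_3, V_5) + 3  [with V_3=11, V_5=4]  = 7
Without intervention: V_2 = -V_1 - 5  [with V_1=3]  = -8; V_3 = |V_1 - V_2|  [with V_1=3, V_2=-8]  = 11; V_5 = -V_2 + V_3 - 1  [with V_2=-8, V_3=11]  = 18; V_6 = min(V_3, V_5) + 3  [with V_3=11, V_5=18]  = 14.
Change = 7 − 14 = -7.

-7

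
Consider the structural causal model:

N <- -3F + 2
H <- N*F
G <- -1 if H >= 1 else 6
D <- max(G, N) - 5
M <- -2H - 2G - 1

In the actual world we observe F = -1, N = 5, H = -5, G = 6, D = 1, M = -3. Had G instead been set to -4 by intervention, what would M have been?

Under do(G=-4), the mechanism G <- -1 if H >= 1 else 6 is discarded; G is fixed at -4.
N = -3F + 2  [with F=-1]  = 5
H = N*F  [with N=5, F=-1]  = -5
M = -2H - 2G - 1  [with H=-5, G=-4]  = 17

17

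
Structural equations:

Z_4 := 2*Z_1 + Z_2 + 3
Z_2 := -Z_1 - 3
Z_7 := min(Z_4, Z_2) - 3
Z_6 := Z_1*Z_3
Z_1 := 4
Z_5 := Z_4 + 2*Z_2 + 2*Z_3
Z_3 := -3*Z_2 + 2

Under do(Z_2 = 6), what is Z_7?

Under do(Z_2=6), the mechanism Z_2 := -Z_1 - 3 is discarded; Z_2 is fixed at 6.
Z_4 = 2*Z_1 + Z_2 + 3  [with Z_1=4, Z_2=6]  = 17
Z_7 = min(Z_4, Z_2) - 3  [with Z_4=17, Z_2=6]  = 3

3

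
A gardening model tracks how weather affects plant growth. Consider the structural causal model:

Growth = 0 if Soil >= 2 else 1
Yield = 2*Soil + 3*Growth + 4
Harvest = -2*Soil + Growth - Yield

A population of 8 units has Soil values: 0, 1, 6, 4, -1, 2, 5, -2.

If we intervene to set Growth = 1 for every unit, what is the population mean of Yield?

10.75

do(Growth=1) breaks Growth's dependence on Soil. With Growth=1 fixed, Yield across the units is 7, 9, 19, 15, 5, 11, 17, 3, mean 10.75.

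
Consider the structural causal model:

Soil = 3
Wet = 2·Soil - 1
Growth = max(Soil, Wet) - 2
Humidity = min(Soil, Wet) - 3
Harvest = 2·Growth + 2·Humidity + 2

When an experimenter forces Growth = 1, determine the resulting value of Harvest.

4

do(Growth=1) replaces the equation Growth = max(Soil, Wet) - 2 with the constant Growth = 1.
Wet = 2·Soil - 1  [with Soil=3]  = 5
Humidity = min(Soil, Wet) - 3  [with Soil=3, Wet=5]  = 0
Harvest = 2·Growth + 2·Humidity + 2  [with Growth=1, Humidity=0]  = 4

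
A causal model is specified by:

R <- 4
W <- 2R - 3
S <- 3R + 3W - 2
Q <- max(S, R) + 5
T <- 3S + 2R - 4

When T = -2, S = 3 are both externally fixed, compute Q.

Under do(T = -2, S = 3), each intervened variable's structural equation is replaced by its fixed value.
Q = max(S, R) + 5  [with S=3, R=4]  = 9

9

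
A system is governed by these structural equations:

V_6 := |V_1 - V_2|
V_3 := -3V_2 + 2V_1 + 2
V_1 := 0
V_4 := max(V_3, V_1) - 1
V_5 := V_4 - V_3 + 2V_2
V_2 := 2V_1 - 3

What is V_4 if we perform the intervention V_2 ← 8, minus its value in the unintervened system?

-11

Under do(V_2=8), the mechanism V_2 := 2V_1 - 3 is discarded; V_2 is fixed at 8.
V_3 = -3V_2 + 2V_1 + 2  [with V_2=8, V_1=0]  = -22
V_4 = max(V_3, V_1) - 1  [with V_3=-22, V_1=0]  = -1
Without intervention: V_2 = 2V_1 - 3  [with V_1=0]  = -3; V_3 = -3V_2 + 2V_1 + 2  [with V_2=-3, V_1=0]  = 11; V_4 = max(V_3, V_1) - 1  [with V_3=11, V_1=0]  = 10.
Change = -1 − 10 = -11.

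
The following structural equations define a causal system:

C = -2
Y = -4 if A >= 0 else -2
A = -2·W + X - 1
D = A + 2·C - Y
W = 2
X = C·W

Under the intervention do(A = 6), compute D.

6

Under do(A=6), the mechanism A = -2·W + X - 1 is discarded; A is fixed at 6.
Y = -4 if A >= 0 else -2  [with A=6]  = -4
D = A + 2·C - Y  [with A=6, C=-2, Y=-4]  = 6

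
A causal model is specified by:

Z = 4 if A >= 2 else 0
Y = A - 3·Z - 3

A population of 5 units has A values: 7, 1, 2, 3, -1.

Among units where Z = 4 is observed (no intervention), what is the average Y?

-11

E[Y|Z=4] averages over only the 3 units with Z=4 (A = 7, 2, 3): Y = -8, -13, -12, mean -11.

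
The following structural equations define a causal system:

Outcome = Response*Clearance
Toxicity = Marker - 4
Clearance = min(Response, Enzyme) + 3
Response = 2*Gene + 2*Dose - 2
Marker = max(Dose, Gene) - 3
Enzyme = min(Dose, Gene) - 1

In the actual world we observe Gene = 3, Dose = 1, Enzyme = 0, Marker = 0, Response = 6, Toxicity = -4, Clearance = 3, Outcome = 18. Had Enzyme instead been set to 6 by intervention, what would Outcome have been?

The intervention breaks the incoming arrows to Enzyme: Enzyme = min(Dose, Gene) - 1 no longer applies, and Enzyme = 6.
Response = 2*Gene + 2*Dose - 2  [with Gene=3, Dose=1]  = 6
Clearance = min(Response, Enzyme) + 3  [with Response=6, Enzyme=6]  = 9
Outcome = Response*Clearance  [with Response=6, Clearance=9]  = 54

54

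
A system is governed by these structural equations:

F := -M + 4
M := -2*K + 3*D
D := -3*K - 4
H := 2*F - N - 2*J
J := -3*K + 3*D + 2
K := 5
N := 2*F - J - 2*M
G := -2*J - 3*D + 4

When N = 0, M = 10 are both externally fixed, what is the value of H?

128

Under do(N = 0, M = 10), each intervened variable's structural equation is replaced by its fixed value.
D = -3*K - 4  [with K=5]  = -19
J = -3*K + 3*D + 2  [with K=5, D=-19]  = -70
F = -M + 4  [with M=10]  = -6
H = 2*F - N - 2*J  [with F=-6, N=0, J=-70]  = 128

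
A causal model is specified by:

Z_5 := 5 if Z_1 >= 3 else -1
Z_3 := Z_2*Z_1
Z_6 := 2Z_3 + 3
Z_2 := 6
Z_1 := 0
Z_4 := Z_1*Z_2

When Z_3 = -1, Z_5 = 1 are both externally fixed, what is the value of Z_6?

Setting Z_3 = -1, Z_5 = 1 by intervention discards those variables' equations.
Z_6 = 2Z_3 + 3  [with Z_3=-1]  = 1

1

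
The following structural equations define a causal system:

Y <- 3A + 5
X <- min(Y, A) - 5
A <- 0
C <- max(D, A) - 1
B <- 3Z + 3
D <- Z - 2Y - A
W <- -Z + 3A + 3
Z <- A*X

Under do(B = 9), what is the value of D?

Under do(B=9), the mechanism B <- 3Z + 3 is discarded; B is fixed at 9.
Since D is not a descendant of the intervened variable, it is unaffected.
Y = 3A + 5  [with A=0]  = 5
X = min(Y, A) - 5  [with Y=5, A=0]  = -5
Z = A*X  [with A=0, X=-5]  = 0
D = Z - 2Y - A  [with Z=0, Y=5, A=0]  = -10

-10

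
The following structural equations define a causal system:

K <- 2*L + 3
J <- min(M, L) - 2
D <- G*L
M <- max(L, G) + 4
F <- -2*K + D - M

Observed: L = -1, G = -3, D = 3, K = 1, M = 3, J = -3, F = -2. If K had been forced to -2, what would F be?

4

The intervention breaks the incoming arrows to K: K <- 2*L + 3 no longer applies, and K = -2.
D = G*L  [with G=-3, L=-1]  = 3
M = max(L, G) + 4  [with L=-1, G=-3]  = 3
F = -2*K + D - M  [with K=-2, D=3, M=3]  = 4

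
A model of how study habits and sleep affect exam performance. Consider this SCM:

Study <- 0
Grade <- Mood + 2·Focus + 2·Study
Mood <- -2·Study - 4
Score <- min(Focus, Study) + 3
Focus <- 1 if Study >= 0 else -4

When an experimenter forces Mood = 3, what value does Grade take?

5

Intervening sets Mood = 3 and removes its equation (Mood <- -2·Study - 4).
Focus = 1 if Study >= 0 else -4  [with Study=0]  = 1
Grade = Mood + 2·Focus + 2·Study  [with Mood=3, Focus=1, Study=0]  = 5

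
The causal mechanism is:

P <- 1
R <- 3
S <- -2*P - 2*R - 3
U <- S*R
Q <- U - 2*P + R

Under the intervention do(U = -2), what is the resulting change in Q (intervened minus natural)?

31

Intervening sets U = -2 and removes its equation (U <- S*R).
Q = U - 2*P + R  [with U=-2, P=1, R=3]  = -1
Without intervention: S = -2*P - 2*R - 3  [with P=1, R=3]  = -11; U = S*R  [with S=-11, R=3]  = -33; Q = U - 2*P + R  [with U=-33, P=1, R=3]  = -32.
Change = -1 − (-32) = 31.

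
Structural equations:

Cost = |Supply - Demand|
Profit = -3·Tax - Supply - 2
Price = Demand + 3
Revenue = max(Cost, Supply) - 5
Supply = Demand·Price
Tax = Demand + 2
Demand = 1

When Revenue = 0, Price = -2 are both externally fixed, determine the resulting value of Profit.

-9

Setting Revenue = 0, Price = -2 by intervention discards those variables' equations.
Supply = Demand·Price  [with Demand=1, Price=-2]  = -2
Tax = Demand + 2  [with Demand=1]  = 3
Profit = -3·Tax - Supply - 2  [with Tax=3, Supply=-2]  = -9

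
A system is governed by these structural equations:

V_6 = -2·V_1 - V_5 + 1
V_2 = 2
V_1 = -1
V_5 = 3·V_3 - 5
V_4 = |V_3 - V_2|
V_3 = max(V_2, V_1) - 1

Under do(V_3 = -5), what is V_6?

The intervention breaks the incoming arrows to V_3: V_3 = max(V_2, V_1) - 1 no longer applies, and V_3 = -5.
V_5 = 3·V_3 - 5  [with V_3=-5]  = -20
V_6 = -2·V_1 - V_5 + 1  [with V_1=-1, V_5=-20]  = 23

23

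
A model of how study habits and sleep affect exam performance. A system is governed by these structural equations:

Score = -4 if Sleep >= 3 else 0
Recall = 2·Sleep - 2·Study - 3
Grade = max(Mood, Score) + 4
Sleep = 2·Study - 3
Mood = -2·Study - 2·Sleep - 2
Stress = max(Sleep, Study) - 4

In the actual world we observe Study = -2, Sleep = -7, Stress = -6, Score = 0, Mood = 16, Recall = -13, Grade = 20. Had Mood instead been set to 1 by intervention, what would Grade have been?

Under do(Mood=1), the mechanism Mood = -2·Study - 2·Sleep - 2 is discarded; Mood is fixed at 1.
Sleep = 2·Study - 3  [with Study=-2]  = -7
Score = -4 if Sleep >= 3 else 0  [with Sleep=-7]  = 0
Grade = max(Mood, Score) + 4  [with Mood=1, Score=0]  = 5

5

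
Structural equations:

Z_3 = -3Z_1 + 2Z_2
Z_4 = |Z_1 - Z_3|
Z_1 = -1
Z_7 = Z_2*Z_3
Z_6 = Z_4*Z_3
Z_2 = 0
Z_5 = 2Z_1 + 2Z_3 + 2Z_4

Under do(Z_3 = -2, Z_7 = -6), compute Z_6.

-2

Under do(Z_3 = -2, Z_7 = -6), each intervened variable's structural equation is replaced by its fixed value.
Z_4 = |Z_1 - Z_3|  [with Z_1=-1, Z_3=-2]  = 1
Z_6 = Z_4*Z_3  [with Z_4=1, Z_3=-2]  = -2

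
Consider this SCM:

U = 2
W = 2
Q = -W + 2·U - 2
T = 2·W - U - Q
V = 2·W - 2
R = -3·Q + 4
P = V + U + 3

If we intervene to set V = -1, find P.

4

Under do(V=-1), the mechanism V = 2·W - 2 is discarded; V is fixed at -1.
P = V + U + 3  [with V=-1, U=2]  = 4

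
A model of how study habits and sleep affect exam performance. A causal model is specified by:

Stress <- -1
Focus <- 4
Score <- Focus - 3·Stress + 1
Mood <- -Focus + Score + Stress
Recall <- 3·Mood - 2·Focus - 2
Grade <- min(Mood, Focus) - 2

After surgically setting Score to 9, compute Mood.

The intervention breaks the incoming arrows to Score: Score <- Focus - 3·Stress + 1 no longer applies, and Score = 9.
Mood = -Focus + Score + Stress  [with Focus=4, Score=9, Stress=-1]  = 4

4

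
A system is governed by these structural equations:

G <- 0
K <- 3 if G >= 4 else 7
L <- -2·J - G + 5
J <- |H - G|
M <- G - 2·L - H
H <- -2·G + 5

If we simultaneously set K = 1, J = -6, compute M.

The joint intervention fixes K = 1, J = -6, removing each variable's own equation.
H = -2·G + 5  [with G=0]  = 5
L = -2·J - G + 5  [with J=-6, G=0]  = 17
M = G - 2·L - H  [with G=0, L=17, H=5]  = -39

-39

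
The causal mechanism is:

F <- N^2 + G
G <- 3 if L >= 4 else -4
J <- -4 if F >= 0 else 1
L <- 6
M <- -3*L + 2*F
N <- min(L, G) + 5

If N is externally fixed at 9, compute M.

The intervention breaks the incoming arrows to N: N <- min(L, G) + 5 no longer applies, and N = 9.
G = 3 if L >= 4 else -4  [with L=6]  = 3
F = N^2 + G  [with N=9, G=3]  = 84
M = -3*L + 2*F  [with L=6, F=84]  = 150

150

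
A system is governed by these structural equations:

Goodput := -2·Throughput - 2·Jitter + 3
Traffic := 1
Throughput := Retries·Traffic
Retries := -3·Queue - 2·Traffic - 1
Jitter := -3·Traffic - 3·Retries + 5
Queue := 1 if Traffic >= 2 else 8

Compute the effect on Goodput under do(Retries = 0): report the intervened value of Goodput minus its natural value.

108

The intervention breaks the incoming arrows to Retries: Retries := -3·Queue - 2·Traffic - 1 no longer applies, and Retries = 0.
Jitter = -3·Traffic - 3·Retries + 5  [with Traffic=1, Retries=0]  = 2
Throughput = Retries·Traffic  [with Retries=0, Traffic=1]  = 0
Goodput = -2·Throughput - 2·Jitter + 3  [with Throughput=0, Jitter=2]  = -1
Without intervention: Queue = 1 if Traffic >= 2 else 8  [with Traffic=1]  = 8; Retries = -3·Queue - 2·Traffic - 1  [with Queue=8, Traffic=1]  = -27; Jitter = -3·Traffic - 3·Retries + 5  [with Traffic=1, Retries=-27]  = 83; Throughput = Retries·Traffic  [with Retries=-27, Traffic=1]  = -27; Goodput = -2·Throughput - 2·Jitter + 3  [with Throughput=-27, Jitter=83]  = -109.
Change = -1 − (-109) = 108.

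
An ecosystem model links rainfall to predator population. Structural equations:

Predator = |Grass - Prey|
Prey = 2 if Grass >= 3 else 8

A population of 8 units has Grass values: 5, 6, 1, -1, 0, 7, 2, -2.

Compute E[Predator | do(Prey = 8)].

do(Prey=8) breaks Prey's dependence on Grass. With Prey=8 fixed, Predator across the units is 3, 2, 7, 9, 8, 1, 6, 10, mean 5.75.

5.75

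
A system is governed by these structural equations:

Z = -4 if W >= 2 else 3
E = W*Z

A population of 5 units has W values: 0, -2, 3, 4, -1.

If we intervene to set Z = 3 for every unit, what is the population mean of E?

Under do(Z=3), Z's equation is replaced by Z=3 for every unit. Per-unit E: 0, -6, 9, 12, -3. Mean = 2.4.

2.4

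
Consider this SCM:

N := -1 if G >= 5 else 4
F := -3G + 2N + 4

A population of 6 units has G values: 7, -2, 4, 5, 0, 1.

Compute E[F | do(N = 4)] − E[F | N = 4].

-5.25

The intervention sets N=4 in all 6 units regardless of G. Recomputing F per unit gives -9, 18, 0, -3, 12, 9; average 4.5.
Conditioning on N=4 selects the 4 unit(s) with G ∈ {-2, 4, 0, 1}. Their F values: 18, 0, 12, 9. Mean = 9.75.
Difference = 4.5 − 9.75 = -5.25.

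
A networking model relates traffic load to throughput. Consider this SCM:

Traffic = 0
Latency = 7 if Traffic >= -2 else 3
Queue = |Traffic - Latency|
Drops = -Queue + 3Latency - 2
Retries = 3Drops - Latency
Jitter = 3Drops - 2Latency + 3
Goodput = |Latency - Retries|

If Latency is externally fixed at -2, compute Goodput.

Under do(Latency=-2), the mechanism Latency = 7 if Traffic >= -2 else 3 is discarded; Latency is fixed at -2.
Queue = |Traffic - Latency|  [with Traffic=0, Latency=-2]  = 2
Drops = -Queue + 3Latency - 2  [with Queue=2, Latency=-2]  = -10
Retries = 3Drops - Latency  [with Drops=-10, Latency=-2]  = -28
Goodput = |Latency - Retries|  [with Latency=-2, Retries=-28]  = 26

26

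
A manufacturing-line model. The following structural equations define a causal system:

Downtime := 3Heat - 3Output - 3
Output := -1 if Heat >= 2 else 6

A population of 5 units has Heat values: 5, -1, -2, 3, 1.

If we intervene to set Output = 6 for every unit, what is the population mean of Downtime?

do(Output=6) breaks Output's dependence on Heat. With Output=6 fixed, Downtime across the units is -6, -24, -27, -12, -18, mean -17.4.

-17.4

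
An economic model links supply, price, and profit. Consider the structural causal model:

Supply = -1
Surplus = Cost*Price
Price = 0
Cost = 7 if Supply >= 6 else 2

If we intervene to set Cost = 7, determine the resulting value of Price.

0

Under do(Cost=7), the mechanism Cost = 7 if Supply >= 6 else 2 is discarded; Cost is fixed at 7.
Price is not downstream of the intervention, so its value is determined by the original equations.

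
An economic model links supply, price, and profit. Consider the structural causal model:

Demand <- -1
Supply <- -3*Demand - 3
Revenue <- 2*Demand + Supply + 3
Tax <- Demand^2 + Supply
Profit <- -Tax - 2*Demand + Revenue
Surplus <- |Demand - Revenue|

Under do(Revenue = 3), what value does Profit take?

4

do(Revenue=3) replaces the equation Revenue <- 2*Demand + Supply + 3 with the constant Revenue = 3.
Supply = -3*Demand - 3  [with Demand=-1]  = 0
Tax = Demand^2 + Supply  [with Demand=-1, Supply=0]  = 1
Profit = -Tax - 2*Demand + Revenue  [with Tax=1, Demand=-1, Revenue=3]  = 4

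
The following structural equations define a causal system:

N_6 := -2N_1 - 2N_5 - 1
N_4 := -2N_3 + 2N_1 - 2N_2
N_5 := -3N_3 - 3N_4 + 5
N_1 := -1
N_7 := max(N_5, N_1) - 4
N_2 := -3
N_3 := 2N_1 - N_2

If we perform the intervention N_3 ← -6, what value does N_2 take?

Under do(N_3=-6), the mechanism N_3 := 2N_1 - N_2 is discarded; N_3 is fixed at -6.
Since N_2 is not a descendant of the intervened variable, it is unaffected.

-3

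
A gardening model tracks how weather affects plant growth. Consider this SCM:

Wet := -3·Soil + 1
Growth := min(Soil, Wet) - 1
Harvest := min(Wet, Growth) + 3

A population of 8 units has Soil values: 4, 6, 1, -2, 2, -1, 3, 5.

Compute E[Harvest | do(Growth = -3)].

Under do(Growth=-3), Growth's equation is replaced by Growth=-3 for every unit. Per-unit Harvest: -8, -14, 0, 0, -2, 0, -5, -11. Mean = -5.

-5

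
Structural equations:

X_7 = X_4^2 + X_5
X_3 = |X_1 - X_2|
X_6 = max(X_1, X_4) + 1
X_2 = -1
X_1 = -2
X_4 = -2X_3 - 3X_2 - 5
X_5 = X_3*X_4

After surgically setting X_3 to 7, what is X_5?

-112

do(X_3=7) replaces the equation X_3 = |X_1 - X_2| with the constant X_3 = 7.
X_4 = -2X_3 - 3X_2 - 5  [with X_3=7, X_2=-1]  = -16
X_5 = X_3*X_4  [with X_3=7, X_4=-16]  = -112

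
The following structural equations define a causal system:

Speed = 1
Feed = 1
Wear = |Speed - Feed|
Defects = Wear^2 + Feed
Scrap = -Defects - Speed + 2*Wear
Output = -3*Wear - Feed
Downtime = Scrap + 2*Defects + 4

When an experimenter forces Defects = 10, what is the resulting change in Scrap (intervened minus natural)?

Intervening sets Defects = 10 and removes its equation (Defects = Wear^2 + Feed).
Wear = |Speed - Feed|  [with Speed=1, Feed=1]  = 0
Scrap = -Defects - Speed + 2*Wear  [with Defects=10, Speed=1, Wear=0]  = -11
Without intervention: Wear = |Speed - Feed|  [with Speed=1, Feed=1]  = 0; Defects = Wear^2 + Feed  [with Wear=0, Feed=1]  = 1; Scrap = -Defects - Speed + 2*Wear  [with Defects=1, Speed=1, Wear=0]  = -2.
Change = -11 − (-2) = -9.

-9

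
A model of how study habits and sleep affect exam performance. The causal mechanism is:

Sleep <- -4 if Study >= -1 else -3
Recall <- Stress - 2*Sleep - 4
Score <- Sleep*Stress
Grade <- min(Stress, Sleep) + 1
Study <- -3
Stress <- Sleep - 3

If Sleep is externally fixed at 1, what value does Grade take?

-1

Under do(Sleep=1), the mechanism Sleep <- -4 if Study >= -1 else -3 is discarded; Sleep is fixed at 1.
Stress = Sleep - 3  [with Sleep=1]  = -2
Grade = min(Stress, Sleep) + 1  [with Stress=-2, Sleep=1]  = -1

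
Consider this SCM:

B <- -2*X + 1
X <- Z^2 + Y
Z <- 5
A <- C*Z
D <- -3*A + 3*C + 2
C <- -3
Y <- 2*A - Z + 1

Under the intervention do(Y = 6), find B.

The intervention breaks the incoming arrows to Y: Y <- 2*A - Z + 1 no longer applies, and Y = 6.
X = Z^2 + Y  [with Z=5, Y=6]  = 31
B = -2*X + 1  [with X=31]  = -61

-61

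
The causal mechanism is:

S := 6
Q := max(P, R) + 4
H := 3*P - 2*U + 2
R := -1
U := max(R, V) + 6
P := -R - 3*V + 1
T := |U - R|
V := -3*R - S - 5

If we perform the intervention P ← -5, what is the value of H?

The intervention breaks the incoming arrows to P: P := -R - 3*V + 1 no longer applies, and P = -5.
V = -3*R - S - 5  [with R=-1, S=6]  = -8
U = max(R, V) + 6  [with R=-1, V=-8]  = 5
H = 3*P - 2*U + 2  [with P=-5, U=5]  = -23

-23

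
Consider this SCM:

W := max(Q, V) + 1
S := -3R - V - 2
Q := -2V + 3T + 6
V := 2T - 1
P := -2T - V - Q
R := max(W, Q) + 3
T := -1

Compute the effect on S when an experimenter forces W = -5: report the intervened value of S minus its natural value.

The intervention breaks the incoming arrows to W: W := max(Q, V) + 1 no longer applies, and W = -5.
V = 2T - 1  [with T=-1]  = -3
Q = -2V + 3T + 6  [with V=-3, T=-1]  = 9
R = max(W, Q) + 3  [with W=-5, Q=9]  = 12
S = -3R - V - 2  [with R=12, V=-3]  = -35
Without intervention: V = 2T - 1  [with T=-1]  = -3; Q = -2V + 3T + 6  [with V=-3, T=-1]  = 9; W = max(Q, V) + 1  [with Q=9, V=-3]  = 10; R = max(W, Q) + 3  [with W=10, Q=9]  = 13; S = -3R - V - 2  [with R=13, V=-3]  = -38.
Change = -35 − (-38) = 3.

3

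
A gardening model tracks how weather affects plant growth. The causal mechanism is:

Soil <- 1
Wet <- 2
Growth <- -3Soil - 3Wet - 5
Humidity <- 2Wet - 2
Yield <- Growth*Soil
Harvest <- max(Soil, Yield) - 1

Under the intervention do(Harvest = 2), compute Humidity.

do(Harvest=2) replaces the equation Harvest <- max(Soil, Yield) - 1 with the constant Harvest = 2.
No directed path runs from Harvest to Humidity, so Humidity keeps its natural value.
Humidity = 2Wet - 2  [with Wet=2]  = 2

2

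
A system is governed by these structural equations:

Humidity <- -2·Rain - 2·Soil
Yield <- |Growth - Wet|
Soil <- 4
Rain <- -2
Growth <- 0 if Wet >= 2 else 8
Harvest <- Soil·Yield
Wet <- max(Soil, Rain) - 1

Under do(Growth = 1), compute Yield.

2

Under do(Growth=1), the mechanism Growth <- 0 if Wet >= 2 else 8 is discarded; Growth is fixed at 1.
Wet = max(Soil, Rain) - 1  [with Soil=4, Rain=-2]  = 3
Yield = |Growth - Wet|  [with Growth=1, Wet=3]  = 2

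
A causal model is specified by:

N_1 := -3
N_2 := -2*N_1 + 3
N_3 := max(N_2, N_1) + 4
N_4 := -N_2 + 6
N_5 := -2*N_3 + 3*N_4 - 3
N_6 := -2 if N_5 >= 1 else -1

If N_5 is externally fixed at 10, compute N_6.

-2

The intervention breaks the incoming arrows to N_5: N_5 := -2*N_3 + 3*N_4 - 3 no longer applies, and N_5 = 10.
N_6 = -2 if N_5 >= 1 else -1  [with N_5=10]  = -2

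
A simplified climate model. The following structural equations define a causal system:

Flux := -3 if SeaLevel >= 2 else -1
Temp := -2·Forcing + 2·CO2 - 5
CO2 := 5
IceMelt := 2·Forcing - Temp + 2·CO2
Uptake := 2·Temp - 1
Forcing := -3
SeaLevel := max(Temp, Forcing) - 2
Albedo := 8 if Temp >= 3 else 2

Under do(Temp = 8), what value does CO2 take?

Under do(Temp=8), the mechanism Temp := -2·Forcing + 2·CO2 - 5 is discarded; Temp is fixed at 8.
CO2 is not downstream of the intervention, so its value is determined by the original equations.

5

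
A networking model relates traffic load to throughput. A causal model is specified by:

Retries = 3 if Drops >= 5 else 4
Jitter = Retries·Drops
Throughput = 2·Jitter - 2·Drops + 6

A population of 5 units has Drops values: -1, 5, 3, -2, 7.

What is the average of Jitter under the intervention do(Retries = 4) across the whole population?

9.6

The intervention sets Retries=4 in all 5 units regardless of Drops. Recomputing Jitter per unit gives -4, 20, 12, -8, 28; average 9.6.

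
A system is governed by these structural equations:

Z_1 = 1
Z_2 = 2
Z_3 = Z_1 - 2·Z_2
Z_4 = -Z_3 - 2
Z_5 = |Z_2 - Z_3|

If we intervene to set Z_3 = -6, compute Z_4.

The intervention breaks the incoming arrows to Z_3: Z_3 = Z_1 - 2·Z_2 no longer applies, and Z_3 = -6.
Z_4 = -Z_3 - 2  [with Z_3=-6]  = 4

4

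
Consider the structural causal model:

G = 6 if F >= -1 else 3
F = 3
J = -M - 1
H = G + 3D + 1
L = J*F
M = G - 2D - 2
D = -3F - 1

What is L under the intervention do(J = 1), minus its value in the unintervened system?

78

Intervening sets J = 1 and removes its equation (J = -M - 1).
L = J*F  [with J=1, F=3]  = 3
Without intervention: G = 6 if F >= -1 else 3  [with F=3]  = 6; D = -3F - 1  [with F=3]  = -10; M = G - 2D - 2  [with G=6, D=-10]  = 24; J = -M - 1  [with M=24]  = -25; L = J*F  [with J=-25, F=3]  = -75.
Change = 3 − (-75) = 78.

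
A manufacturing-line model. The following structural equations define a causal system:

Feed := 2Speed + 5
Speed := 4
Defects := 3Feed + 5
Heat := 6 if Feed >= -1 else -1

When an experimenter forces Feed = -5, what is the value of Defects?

-10

Under do(Feed=-5), the mechanism Feed := 2Speed + 5 is discarded; Feed is fixed at -5.
Defects = 3Feed + 5  [with Feed=-5]  = -10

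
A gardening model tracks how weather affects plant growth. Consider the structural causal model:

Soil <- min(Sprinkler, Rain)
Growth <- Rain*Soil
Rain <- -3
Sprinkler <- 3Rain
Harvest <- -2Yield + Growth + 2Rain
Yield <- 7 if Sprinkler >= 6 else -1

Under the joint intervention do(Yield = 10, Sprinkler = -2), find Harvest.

The joint intervention fixes Yield = 10, Sprinkler = -2, removing each variable's own equation.
Soil = min(Sprinkler, Rain)  [with Sprinkler=-2, Rain=-3]  = -3
Growth = Rain*Soil  [with Rain=-3, Soil=-3]  = 9
Harvest = -2Yield + Growth + 2Rain  [with Yield=10, Growth=9, Rain=-3]  = -17

-17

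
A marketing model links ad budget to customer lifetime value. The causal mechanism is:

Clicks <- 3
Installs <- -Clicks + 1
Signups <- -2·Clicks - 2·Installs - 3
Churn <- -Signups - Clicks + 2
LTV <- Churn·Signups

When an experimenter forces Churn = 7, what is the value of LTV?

Intervening sets Churn = 7 and removes its equation (Churn <- -Signups - Clicks + 2).
Installs = -Clicks + 1  [with Clicks=3]  = -2
Signups = -2·Clicks - 2·Installs - 3  [with Clicks=3, Installs=-2]  = -5
LTV = Churn·Signups  [with Churn=7, Signups=-5]  = -35

-35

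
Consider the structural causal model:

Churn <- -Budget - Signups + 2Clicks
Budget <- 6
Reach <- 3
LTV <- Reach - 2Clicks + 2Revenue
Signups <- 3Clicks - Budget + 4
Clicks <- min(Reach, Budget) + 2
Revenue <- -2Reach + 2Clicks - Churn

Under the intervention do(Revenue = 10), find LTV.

13

Intervening sets Revenue = 10 and removes its equation (Revenue <- -2Reach + 2Clicks - Churn).
Clicks = min(Reach, Budget) + 2  [with Reach=3, Budget=6]  = 5
LTV = Reach - 2Clicks + 2Revenue  [with Reach=3, Clicks=5, Revenue=10]  = 13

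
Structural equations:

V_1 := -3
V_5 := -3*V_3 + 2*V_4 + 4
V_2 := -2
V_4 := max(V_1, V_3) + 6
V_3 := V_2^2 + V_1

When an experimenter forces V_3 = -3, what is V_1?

Under do(V_3=-3), the mechanism V_3 := V_2^2 + V_1 is discarded; V_3 is fixed at -3.
V_1 is not downstream of the intervention, so its value is determined by the original equations.

-3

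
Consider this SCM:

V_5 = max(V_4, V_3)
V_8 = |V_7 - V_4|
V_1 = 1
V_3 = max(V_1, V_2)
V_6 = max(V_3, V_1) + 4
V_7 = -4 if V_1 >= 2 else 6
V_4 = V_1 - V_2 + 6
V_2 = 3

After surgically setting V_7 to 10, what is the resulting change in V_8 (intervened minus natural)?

4

do(V_7=10) replaces the equation V_7 = -4 if V_1 >= 2 else 6 with the constant V_7 = 10.
V_4 = V_1 - V_2 + 6  [with V_1=1, V_2=3]  = 4
V_8 = |V_7 - V_4|  [with V_7=10, V_4=4]  = 6
Without intervention: V_4 = V_1 - V_2 + 6  [with V_1=1, V_2=3]  = 4; V_7 = -4 if V_1 >= 2 else 6  [with V_1=1]  = 6; V_8 = |V_7 - V_4|  [with V_7=6, V_4=4]  = 2.
Change = 6 − 2 = 4.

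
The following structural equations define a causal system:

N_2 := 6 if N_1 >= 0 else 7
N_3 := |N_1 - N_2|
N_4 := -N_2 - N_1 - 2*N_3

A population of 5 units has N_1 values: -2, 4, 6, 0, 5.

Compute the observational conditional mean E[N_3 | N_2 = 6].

E[N_3|N_2=6] averages over only the 4 units with N_2=6 (N_1 = 4, 6, 0, 5): N_3 = 2, 0, 6, 1, mean 2.25.

2.25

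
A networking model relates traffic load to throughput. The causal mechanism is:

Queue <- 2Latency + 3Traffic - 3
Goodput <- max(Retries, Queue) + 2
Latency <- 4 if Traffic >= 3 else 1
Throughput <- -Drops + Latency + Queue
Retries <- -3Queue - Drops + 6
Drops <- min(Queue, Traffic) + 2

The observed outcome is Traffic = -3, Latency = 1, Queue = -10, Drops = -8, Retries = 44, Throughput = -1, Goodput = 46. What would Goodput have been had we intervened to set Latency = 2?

38

Under do(Latency=2), the mechanism Latency <- 4 if Traffic >= 3 else 1 is discarded; Latency is fixed at 2.
Queue = 2Latency + 3Traffic - 3  [with Latency=2, Traffic=-3]  = -8
Drops = min(Queue, Traffic) + 2  [with Queue=-8, Traffic=-3]  = -6
Retries = -3Queue - Drops + 6  [with Queue=-8, Drops=-6]  = 36
Goodput = max(Retries, Queue) + 2  [with Retries=36, Queue=-8]  = 38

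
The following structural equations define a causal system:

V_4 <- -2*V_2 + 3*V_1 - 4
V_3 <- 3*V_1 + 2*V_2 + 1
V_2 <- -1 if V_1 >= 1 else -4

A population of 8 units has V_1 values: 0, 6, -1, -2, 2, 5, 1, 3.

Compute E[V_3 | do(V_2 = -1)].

4.25

do(V_2=-1) breaks V_2's dependence on V_1. With V_2=-1 fixed, V_3 across the units is -1, 17, -4, -7, 5, 14, 2, 8, mean 4.25.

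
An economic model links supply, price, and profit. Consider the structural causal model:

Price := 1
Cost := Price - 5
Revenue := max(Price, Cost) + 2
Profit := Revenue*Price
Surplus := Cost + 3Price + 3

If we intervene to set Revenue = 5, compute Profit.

The intervention breaks the incoming arrows to Revenue: Revenue := max(Price, Cost) + 2 no longer applies, and Revenue = 5.
Profit = Revenue*Price  [with Revenue=5, Price=1]  = 5

5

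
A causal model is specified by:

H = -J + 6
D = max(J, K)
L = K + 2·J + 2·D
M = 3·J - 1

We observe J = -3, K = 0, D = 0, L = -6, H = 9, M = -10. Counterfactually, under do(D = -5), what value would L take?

The intervention breaks the incoming arrows to D: D = max(J, K) no longer applies, and D = -5.
L = K + 2·J + 2·D  [with K=0, J=-3, D=-5]  = -16

-16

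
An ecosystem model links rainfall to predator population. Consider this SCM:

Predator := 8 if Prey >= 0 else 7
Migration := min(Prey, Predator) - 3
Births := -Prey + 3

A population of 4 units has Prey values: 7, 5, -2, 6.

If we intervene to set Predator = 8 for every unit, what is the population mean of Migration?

1

Every unit gets Predator=8 under the intervention. Migration values become 4, 2, -5, 3; E[Migration|do(Predator=8)] = 1.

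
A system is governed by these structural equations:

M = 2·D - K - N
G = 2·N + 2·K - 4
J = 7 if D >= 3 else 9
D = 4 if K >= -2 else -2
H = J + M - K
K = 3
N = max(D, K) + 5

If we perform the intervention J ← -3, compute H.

-10

Intervening sets J = -3 and removes its equation (J = 7 if D >= 3 else 9).
D = 4 if K >= -2 else -2  [with K=3]  = 4
N = max(D, K) + 5  [with D=4, K=3]  = 9
M = 2·D - K - N  [with D=4, K=3, N=9]  = -4
H = J + M - K  [with J=-3, M=-4, K=3]  = -10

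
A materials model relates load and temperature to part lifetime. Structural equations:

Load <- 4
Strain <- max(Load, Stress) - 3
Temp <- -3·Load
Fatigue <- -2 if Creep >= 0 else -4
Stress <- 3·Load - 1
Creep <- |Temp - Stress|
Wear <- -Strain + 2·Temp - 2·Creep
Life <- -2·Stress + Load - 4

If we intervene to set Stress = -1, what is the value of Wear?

-47

Under do(Stress=-1), the mechanism Stress <- 3·Load - 1 is discarded; Stress is fixed at -1.
Strain = max(Load, Stress) - 3  [with Load=4, Stress=-1]  = 1
Temp = -3·Load  [with Load=4]  = -12
Creep = |Temp - Stress|  [with Temp=-12, Stress=-1]  = 11
Wear = -Strain + 2·Temp - 2·Creep  [with Strain=1, Temp=-12, Creep=11]  = -47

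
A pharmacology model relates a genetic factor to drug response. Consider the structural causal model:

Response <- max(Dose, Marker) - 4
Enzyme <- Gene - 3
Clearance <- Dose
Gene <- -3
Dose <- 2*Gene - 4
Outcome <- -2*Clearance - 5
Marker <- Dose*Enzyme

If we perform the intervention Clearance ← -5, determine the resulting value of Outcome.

Intervening sets Clearance = -5 and removes its equation (Clearance <- Dose).
Outcome = -2*Clearance - 5  [with Clearance=-5]  = 5

5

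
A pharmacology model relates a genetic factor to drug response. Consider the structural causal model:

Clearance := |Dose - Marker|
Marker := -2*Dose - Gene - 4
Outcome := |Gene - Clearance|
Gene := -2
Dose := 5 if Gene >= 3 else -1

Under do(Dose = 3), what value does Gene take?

-2

Under do(Dose=3), the mechanism Dose := 5 if Gene >= 3 else -1 is discarded; Dose is fixed at 3.
Gene is not downstream of the intervention, so its value is determined by the original equations.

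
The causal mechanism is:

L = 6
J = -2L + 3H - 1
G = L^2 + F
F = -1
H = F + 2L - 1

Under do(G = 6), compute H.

Under do(G=6), the mechanism G = L^2 + F is discarded; G is fixed at 6.
Since H is not a descendant of the intervened variable, it is unaffected.
H = F + 2L - 1  [with F=-1, L=6]  = 10

10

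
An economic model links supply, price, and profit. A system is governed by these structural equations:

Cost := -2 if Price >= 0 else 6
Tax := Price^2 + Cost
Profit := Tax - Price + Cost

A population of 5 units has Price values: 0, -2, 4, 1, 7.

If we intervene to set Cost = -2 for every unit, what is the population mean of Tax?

12

Every unit gets Cost=-2 under the intervention. Tax values become -2, 2, 14, -1, 47; E[Tax|do(Cost=-2)] = 12.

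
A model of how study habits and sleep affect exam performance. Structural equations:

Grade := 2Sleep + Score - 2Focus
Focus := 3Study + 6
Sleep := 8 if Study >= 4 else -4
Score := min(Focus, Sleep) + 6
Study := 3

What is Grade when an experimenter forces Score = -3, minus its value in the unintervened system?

-5

Intervening sets Score = -3 and removes its equation (Score := min(Focus, Sleep) + 6).
Sleep = 8 if Study >= 4 else -4  [with Study=3]  = -4
Focus = 3Study + 6  [with Study=3]  = 15
Grade = 2Sleep + Score - 2Focus  [with Sleep=-4, Score=-3, Focus=15]  = -41
Without intervention: Sleep = 8 if Study >= 4 else -4  [with Study=3]  = -4; Focus = 3Study + 6  [with Study=3]  = 15; Score = min(Focus, Sleep) + 6  [with Focus=15, Sleep=-4]  = 2; Grade = 2Sleep + Score - 2Focus  [with Sleep=-4, Score=2, Focus=15]  = -36.
Change = -41 − (-36) = -5.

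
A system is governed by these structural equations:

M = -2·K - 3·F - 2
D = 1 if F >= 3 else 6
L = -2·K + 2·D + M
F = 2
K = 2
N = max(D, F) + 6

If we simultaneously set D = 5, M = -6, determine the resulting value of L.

0

Setting D = 5, M = -6 by intervention discards those variables' equations.
L = -2·K + 2·D + M  [with K=2, D=5, M=-6]  = 0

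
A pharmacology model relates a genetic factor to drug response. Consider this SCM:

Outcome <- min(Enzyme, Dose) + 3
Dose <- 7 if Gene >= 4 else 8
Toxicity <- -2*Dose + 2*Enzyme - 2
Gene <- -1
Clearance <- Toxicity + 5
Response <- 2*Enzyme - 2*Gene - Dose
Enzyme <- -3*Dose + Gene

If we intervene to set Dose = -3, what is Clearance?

25

Under do(Dose=-3), the mechanism Dose <- 7 if Gene >= 4 else 8 is discarded; Dose is fixed at -3.
Enzyme = -3*Dose + Gene  [with Dose=-3, Gene=-1]  = 8
Toxicity = -2*Dose + 2*Enzyme - 2  [with Dose=-3, Enzyme=8]  = 20
Clearance = Toxicity + 5  [with Toxicity=20]  = 25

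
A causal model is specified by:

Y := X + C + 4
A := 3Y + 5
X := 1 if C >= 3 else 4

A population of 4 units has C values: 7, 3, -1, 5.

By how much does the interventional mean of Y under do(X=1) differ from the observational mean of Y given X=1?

-1.5

Every unit gets X=1 under the intervention. Y values become 12, 8, 4, 10; E[Y|do(X=1)] = 8.5.
Observing X=1 restricts to units where X's equation naturally yields 1: C ∈ {7, 3, 5}. In that subpopulation Y = 12, 8, 10, mean 10.
Difference = 8.5 − 10 = -1.5.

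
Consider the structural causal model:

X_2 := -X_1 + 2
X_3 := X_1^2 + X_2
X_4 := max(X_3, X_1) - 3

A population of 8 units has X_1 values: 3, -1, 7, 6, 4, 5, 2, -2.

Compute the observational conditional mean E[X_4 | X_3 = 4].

1

E[X_4|X_3=4] averages over only the 2 units with X_3=4 (X_1 = -1, 2): X_4 = 1, 1, mean 1.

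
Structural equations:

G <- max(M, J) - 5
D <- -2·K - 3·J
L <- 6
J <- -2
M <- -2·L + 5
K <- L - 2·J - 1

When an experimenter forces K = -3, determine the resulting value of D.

12

do(K=-3) replaces the equation K <- L - 2·J - 1 with the constant K = -3.
D = -2·K - 3·J  [with K=-3, J=-2]  = 12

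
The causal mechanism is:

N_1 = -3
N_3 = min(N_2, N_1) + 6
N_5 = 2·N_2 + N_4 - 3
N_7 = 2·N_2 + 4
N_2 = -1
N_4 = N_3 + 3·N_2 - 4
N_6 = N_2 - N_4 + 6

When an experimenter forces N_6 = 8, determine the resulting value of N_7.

Intervening sets N_6 = 8 and removes its equation (N_6 = N_2 - N_4 + 6).
No directed path runs from N_6 to N_7, so N_7 keeps its natural value.
N_7 = 2·N_2 + 4  [with N_2=-1]  = 2

2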